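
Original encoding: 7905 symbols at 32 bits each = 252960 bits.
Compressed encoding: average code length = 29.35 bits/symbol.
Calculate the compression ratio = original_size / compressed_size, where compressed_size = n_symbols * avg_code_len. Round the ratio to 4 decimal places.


original_size = n_symbols * orig_bits = 7905 * 32 = 252960 bits
compressed_size = n_symbols * avg_code_len = 7905 * 29.35 = 232011.75 bits
ratio = original_size / compressed_size = 252960 / 232011.75 = 1.0903

Compression ratio = 1.0903


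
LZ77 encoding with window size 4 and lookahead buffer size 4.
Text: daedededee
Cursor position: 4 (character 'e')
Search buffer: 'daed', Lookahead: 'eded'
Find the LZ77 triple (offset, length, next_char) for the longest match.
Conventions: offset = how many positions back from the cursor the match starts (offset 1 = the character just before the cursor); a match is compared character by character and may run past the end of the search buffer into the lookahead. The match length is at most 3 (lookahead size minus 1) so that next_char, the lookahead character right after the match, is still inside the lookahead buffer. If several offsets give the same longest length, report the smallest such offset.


Try each offset into the search buffer:
  offset=1 (pos 3, char 'd'): match length 0
  offset=2 (pos 2, char 'e'): match length 3
  offset=3 (pos 1, char 'a'): match length 0
  offset=4 (pos 0, char 'd'): match length 0
Longest match has length 3 at offset 2.
next_char = character at position 4 + 3 = 7 -> 'd'

Best match: offset=2, length=3 (matching 'ede' starting at position 2)
LZ77 triple: (2, 3, 'd')


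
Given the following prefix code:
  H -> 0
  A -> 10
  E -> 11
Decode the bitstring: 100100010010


Decoding step by step:
Bits 10 -> A
Bits 0 -> H
Bits 10 -> A
Bits 0 -> H
Bits 0 -> H
Bits 10 -> A
Bits 0 -> H
Bits 10 -> A


Decoded message: AHAHHAHA


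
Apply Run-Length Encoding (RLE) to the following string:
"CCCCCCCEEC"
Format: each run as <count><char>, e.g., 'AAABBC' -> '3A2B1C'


Scanning runs left to right:
  i=0: run of 'C' x 7 -> '7C'
  i=7: run of 'E' x 2 -> '2E'
  i=9: run of 'C' x 1 -> '1C'

RLE = 7C2E1C


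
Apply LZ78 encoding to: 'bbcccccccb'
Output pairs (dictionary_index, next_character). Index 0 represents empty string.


LZ78 encoding steps:
Dictionary: {0: ''}
Step 1: w='' (idx 0), next='b' -> output (0, 'b'), add 'b' as idx 1
Step 2: w='b' (idx 1), next='c' -> output (1, 'c'), add 'bc' as idx 2
Step 3: w='' (idx 0), next='c' -> output (0, 'c'), add 'c' as idx 3
Step 4: w='c' (idx 3), next='c' -> output (3, 'c'), add 'cc' as idx 4
Step 5: w='cc' (idx 4), next='c' -> output (4, 'c'), add 'ccc' as idx 5
Step 6: w='b' (idx 1), end of input -> output (1, '')


Encoded: [(0, 'b'), (1, 'c'), (0, 'c'), (3, 'c'), (4, 'c'), (1, '')]


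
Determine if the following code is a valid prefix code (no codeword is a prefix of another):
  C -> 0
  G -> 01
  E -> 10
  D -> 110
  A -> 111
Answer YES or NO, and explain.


Checking each pair (does one codeword prefix another?):
  C='0' vs G='01': prefix -- VIOLATION

NO -- this is NOT a valid prefix code. C (0) is a prefix of G (01).


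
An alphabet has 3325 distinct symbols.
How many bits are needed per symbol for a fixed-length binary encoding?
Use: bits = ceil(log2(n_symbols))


log2(3325) = 11.6991
Bracket: 2^11 = 2048 < 3325 <= 2^12 = 4096
So ceil(log2(3325)) = 12

bits = ceil(log2(3325)) = ceil(11.6991) = 12 bits


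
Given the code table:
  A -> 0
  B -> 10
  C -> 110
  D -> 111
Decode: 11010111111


Decoding:
110 -> C
10 -> B
111 -> D
111 -> D


Result: CBDD


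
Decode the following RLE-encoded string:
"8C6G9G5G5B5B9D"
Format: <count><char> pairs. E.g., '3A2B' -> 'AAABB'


Expanding each <count><char> pair:
  8C -> 'CCCCCCCC'
  6G -> 'GGGGGG'
  9G -> 'GGGGGGGGG'
  5G -> 'GGGGG'
  5B -> 'BBBBB'
  5B -> 'BBBBB'
  9D -> 'DDDDDDDDD'

Decoded = CCCCCCCCGGGGGGGGGGGGGGGGGGGGBBBBBBBBBBDDDDDDDDD


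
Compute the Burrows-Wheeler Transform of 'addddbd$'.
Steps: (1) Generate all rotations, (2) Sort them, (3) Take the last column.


Rotations (sorted):
  0: $addddbd -> last char: d
  1: addddbd$ -> last char: $
  2: bd$adddd -> last char: d
  3: d$addddb -> last char: b
  4: dbd$addd -> last char: d
  5: ddbd$add -> last char: d
  6: dddbd$ad -> last char: d
  7: ddddbd$a -> last char: a


BWT = d$dbddda


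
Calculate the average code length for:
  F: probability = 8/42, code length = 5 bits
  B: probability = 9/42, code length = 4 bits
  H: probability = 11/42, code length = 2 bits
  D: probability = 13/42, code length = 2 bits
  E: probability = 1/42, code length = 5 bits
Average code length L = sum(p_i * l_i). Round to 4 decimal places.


Weighted contributions p_i * l_i:
  F: (8/42) * 5 = 40/42
  B: (9/42) * 4 = 36/42
  H: (11/42) * 2 = 22/42
  D: (13/42) * 2 = 26/42
  E: (1/42) * 5 = 5/42
Sum = (40 + 36 + 22 + 26 + 5)/42 = 129/42

L = 129/42 = 3.0714 bits/symbol


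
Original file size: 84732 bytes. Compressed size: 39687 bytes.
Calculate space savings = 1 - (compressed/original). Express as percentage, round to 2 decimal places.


ratio = compressed/original = 39687/84732 = 0.468383
savings = 1 - ratio = 1 - 0.468383 = 0.531617
as a percentage: 0.531617 * 100 = 53.16%

Space savings = 1 - 39687/84732 = 53.16%


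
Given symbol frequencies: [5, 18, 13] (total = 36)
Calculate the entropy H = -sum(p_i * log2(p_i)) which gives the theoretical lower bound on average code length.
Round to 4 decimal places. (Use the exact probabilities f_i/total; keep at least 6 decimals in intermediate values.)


Per-symbol terms -p_i * log2(p_i) with p_i = f_i/36:
  p = 5/36 = 0.138889: log2(p) = -2.847997, -p*log2(p) = 0.395555
  p = 18/36 = 0.500000: log2(p) = -1.000000, -p*log2(p) = 0.500000
  p = 13/36 = 0.361111: log2(p) = -1.469485, -p*log2(p) = 0.530647
H = 0.395555 + 0.500000 + 0.530647 = 1.426202

H = 1.4262 bits/symbol


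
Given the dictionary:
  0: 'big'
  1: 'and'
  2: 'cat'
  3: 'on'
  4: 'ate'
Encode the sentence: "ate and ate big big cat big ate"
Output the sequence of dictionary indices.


Look up each word in the dictionary:
  'ate' -> 4
  'and' -> 1
  'ate' -> 4
  'big' -> 0
  'big' -> 0
  'cat' -> 2
  'big' -> 0
  'ate' -> 4

Encoded: [4, 1, 4, 0, 0, 2, 0, 4]


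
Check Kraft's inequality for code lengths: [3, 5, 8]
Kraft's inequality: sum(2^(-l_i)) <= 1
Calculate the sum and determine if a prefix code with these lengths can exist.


Sum = 2^(-3) + 2^(-5) + 2^(-8)
    = 0.125 + 0.03125 + 0.00390625
    = 41/256 = 0.16015625
Since 0.16015625 <= 1, Kraft's inequality IS satisfied.
A prefix code with these lengths CAN exist.

Kraft sum = 0.16015625. Satisfied.


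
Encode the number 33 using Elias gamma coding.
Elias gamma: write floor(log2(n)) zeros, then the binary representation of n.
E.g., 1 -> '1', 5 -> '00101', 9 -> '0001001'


num_bits = floor(log2(33)) + 1 = 6
leading_zeros = num_bits - 1 = 5
binary(33) = 100001

Elias gamma(33) = '00000' + '100001' = 00000100001 (11 bits)


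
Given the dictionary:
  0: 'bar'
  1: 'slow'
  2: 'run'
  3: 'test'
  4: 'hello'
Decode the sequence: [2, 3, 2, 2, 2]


Look up each index in the dictionary:
  2 -> 'run'
  3 -> 'test'
  2 -> 'run'
  2 -> 'run'
  2 -> 'run'

Decoded: "run test run run run"


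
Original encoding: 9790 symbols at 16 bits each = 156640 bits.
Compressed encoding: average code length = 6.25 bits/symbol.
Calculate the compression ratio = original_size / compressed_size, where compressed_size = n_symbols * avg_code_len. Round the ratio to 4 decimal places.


original_size = n_symbols * orig_bits = 9790 * 16 = 156640 bits
compressed_size = n_symbols * avg_code_len = 9790 * 6.25 = 61187.5 bits
ratio = original_size / compressed_size = 156640 / 61187.5 = 2.56

Compression ratio = 2.56


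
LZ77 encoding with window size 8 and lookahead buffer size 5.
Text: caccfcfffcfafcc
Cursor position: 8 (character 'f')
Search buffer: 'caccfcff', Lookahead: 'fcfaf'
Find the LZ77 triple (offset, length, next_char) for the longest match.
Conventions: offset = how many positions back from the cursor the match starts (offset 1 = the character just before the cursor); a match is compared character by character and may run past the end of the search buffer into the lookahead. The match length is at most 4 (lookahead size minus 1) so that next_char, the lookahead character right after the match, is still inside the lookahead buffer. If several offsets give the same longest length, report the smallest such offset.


Try each offset into the search buffer:
  offset=1 (pos 7, char 'f'): match length 1
  offset=2 (pos 6, char 'f'): match length 1
  offset=3 (pos 5, char 'c'): match length 0
  offset=4 (pos 4, char 'f'): match length 3
  offset=5 (pos 3, char 'c'): match length 0
  offset=6 (pos 2, char 'c'): match length 0
  offset=7 (pos 1, char 'a'): match length 0
  offset=8 (pos 0, char 'c'): match length 0
Longest match has length 3 at offset 4.
next_char = character at position 8 + 3 = 11 -> 'a'

Best match: offset=4, length=3 (matching 'fcf' starting at position 4)
LZ77 triple: (4, 3, 'a')


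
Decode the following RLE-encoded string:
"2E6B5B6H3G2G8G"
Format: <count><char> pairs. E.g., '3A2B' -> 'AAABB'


Expanding each <count><char> pair:
  2E -> 'EE'
  6B -> 'BBBBBB'
  5B -> 'BBBBB'
  6H -> 'HHHHHH'
  3G -> 'GGG'
  2G -> 'GG'
  8G -> 'GGGGGGGG'

Decoded = EEBBBBBBBBBBBHHHHHHGGGGGGGGGGGGG


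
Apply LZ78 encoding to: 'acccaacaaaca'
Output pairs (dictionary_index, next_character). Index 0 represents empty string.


LZ78 encoding steps:
Dictionary: {0: ''}
Step 1: w='' (idx 0), next='a' -> output (0, 'a'), add 'a' as idx 1
Step 2: w='' (idx 0), next='c' -> output (0, 'c'), add 'c' as idx 2
Step 3: w='c' (idx 2), next='c' -> output (2, 'c'), add 'cc' as idx 3
Step 4: w='a' (idx 1), next='a' -> output (1, 'a'), add 'aa' as idx 4
Step 5: w='c' (idx 2), next='a' -> output (2, 'a'), add 'ca' as idx 5
Step 6: w='aa' (idx 4), next='c' -> output (4, 'c'), add 'aac' as idx 6
Step 7: w='a' (idx 1), end of input -> output (1, '')


Encoded: [(0, 'a'), (0, 'c'), (2, 'c'), (1, 'a'), (2, 'a'), (4, 'c'), (1, '')]


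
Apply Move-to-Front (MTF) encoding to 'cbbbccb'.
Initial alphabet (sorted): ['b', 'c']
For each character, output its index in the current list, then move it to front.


MTF encoding:
'c': index 1 in ['b', 'c'] -> ['c', 'b']
'b': index 1 in ['c', 'b'] -> ['b', 'c']
'b': index 0 in ['b', 'c'] -> ['b', 'c']
'b': index 0 in ['b', 'c'] -> ['b', 'c']
'c': index 1 in ['b', 'c'] -> ['c', 'b']
'c': index 0 in ['c', 'b'] -> ['c', 'b']
'b': index 1 in ['c', 'b'] -> ['b', 'c']


Output: [1, 1, 0, 0, 1, 0, 1]


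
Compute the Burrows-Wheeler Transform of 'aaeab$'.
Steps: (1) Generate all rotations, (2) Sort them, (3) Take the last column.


Rotations (sorted):
  0: $aaeab -> last char: b
  1: aaeab$ -> last char: $
  2: ab$aae -> last char: e
  3: aeab$a -> last char: a
  4: b$aaea -> last char: a
  5: eab$aa -> last char: a


BWT = b$eaaa


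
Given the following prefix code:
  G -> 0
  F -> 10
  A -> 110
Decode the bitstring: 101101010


Decoding step by step:
Bits 10 -> F
Bits 110 -> A
Bits 10 -> F
Bits 10 -> F


Decoded message: FAFF


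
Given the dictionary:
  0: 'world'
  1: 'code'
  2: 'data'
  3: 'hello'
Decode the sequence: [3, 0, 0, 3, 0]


Look up each index in the dictionary:
  3 -> 'hello'
  0 -> 'world'
  0 -> 'world'
  3 -> 'hello'
  0 -> 'world'

Decoded: "hello world world hello world"


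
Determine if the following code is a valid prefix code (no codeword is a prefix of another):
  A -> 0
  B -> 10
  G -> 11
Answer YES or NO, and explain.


Checking each pair (does one codeword prefix another?):
  A='0' vs B='10': no prefix
  A='0' vs G='11': no prefix
  B='10' vs A='0': no prefix
  B='10' vs G='11': no prefix
  G='11' vs A='0': no prefix
  G='11' vs B='10': no prefix
No violation found over all pairs.

YES -- this is a valid prefix code. No codeword is a prefix of any other codeword.


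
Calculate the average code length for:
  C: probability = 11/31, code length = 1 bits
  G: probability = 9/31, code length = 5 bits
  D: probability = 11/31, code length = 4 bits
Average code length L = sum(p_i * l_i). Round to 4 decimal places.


Weighted contributions p_i * l_i:
  C: (11/31) * 1 = 11/31
  G: (9/31) * 5 = 45/31
  D: (11/31) * 4 = 44/31
Sum = (11 + 45 + 44)/31 = 100/31

L = 100/31 = 3.2258 bits/symbol


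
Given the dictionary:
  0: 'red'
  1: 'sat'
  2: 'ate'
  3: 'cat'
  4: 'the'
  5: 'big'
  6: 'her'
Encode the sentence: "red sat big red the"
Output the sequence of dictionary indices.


Look up each word in the dictionary:
  'red' -> 0
  'sat' -> 1
  'big' -> 5
  'red' -> 0
  'the' -> 4

Encoded: [0, 1, 5, 0, 4]


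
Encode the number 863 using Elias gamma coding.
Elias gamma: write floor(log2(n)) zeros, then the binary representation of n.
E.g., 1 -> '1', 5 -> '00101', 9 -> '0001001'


num_bits = floor(log2(863)) + 1 = 10
leading_zeros = num_bits - 1 = 9
binary(863) = 1101011111

Elias gamma(863) = '000000000' + '1101011111' = 0000000001101011111 (19 bits)


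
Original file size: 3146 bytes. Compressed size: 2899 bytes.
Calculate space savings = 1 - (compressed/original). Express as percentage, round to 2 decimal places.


ratio = compressed/original = 2899/3146 = 0.921488
savings = 1 - ratio = 1 - 0.921488 = 0.078512
as a percentage: 0.078512 * 100 = 7.85%

Space savings = 1 - 2899/3146 = 7.85%


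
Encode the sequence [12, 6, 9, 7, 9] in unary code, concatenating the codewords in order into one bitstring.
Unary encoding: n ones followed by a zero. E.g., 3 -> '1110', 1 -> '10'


Encode each number as n ones followed by a terminating 0:
  12 -> 1111111111110 (13 bits)
  6 -> 1111110 (7 bits)
  9 -> 1111111110 (10 bits)
  7 -> 11111110 (8 bits)
  9 -> 1111111110 (10 bits)
Total length = 13 + 7 + 10 + 8 + 10 = 48 bits.

Unary([12, 6, 9, 7, 9]) = 111111111111011111101111111110111111101111111110 (48 bits)


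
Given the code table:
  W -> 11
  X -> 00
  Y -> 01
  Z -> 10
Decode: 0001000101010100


Decoding:
00 -> X
01 -> Y
00 -> X
01 -> Y
01 -> Y
01 -> Y
01 -> Y
00 -> X


Result: XYXYYYYX


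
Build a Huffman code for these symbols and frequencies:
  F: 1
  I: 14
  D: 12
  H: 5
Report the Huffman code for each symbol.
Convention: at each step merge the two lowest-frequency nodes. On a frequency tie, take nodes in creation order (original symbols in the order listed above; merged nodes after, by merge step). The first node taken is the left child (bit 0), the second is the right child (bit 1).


Huffman tree construction:
Step 1: Merge F(1) + H(5) = 6
Step 2: Merge (F+H)(6) + D(12) = 18
Step 3: Merge I(14) + ((F+H)+D)(18) = 32
Read each symbol's code off the tree from the root (left child = 0, right child = 1).

Codes:
  F: 100 (length 3)
  I: 0 (length 1)
  D: 11 (length 2)
  H: 101 (length 3)
Average code length: 56/32 = 1.7500 bits/symbol


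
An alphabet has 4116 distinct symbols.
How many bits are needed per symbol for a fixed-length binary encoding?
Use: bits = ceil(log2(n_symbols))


log2(4116) = 12.007
Bracket: 2^12 = 4096 < 4116 <= 2^13 = 8192
So ceil(log2(4116)) = 13

bits = ceil(log2(4116)) = ceil(12.007) = 13 bits


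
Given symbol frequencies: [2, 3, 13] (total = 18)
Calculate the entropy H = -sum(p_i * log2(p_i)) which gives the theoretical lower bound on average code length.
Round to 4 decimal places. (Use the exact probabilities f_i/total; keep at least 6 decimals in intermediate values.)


Per-symbol terms -p_i * log2(p_i) with p_i = f_i/18:
  p = 2/18 = 0.111111: log2(p) = -3.169925, -p*log2(p) = 0.352214
  p = 3/18 = 0.166667: log2(p) = -2.584963, -p*log2(p) = 0.430827
  p = 13/18 = 0.722222: log2(p) = -0.469485, -p*log2(p) = 0.339073
H = 0.352214 + 0.430827 + 0.339073 = 1.122114

H = 1.1221 bits/symbol


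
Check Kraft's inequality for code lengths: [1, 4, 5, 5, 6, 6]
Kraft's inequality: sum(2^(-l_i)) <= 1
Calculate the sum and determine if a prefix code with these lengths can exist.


Sum = 2^(-1) + 2^(-4) + 2^(-5) + 2^(-5) + 2^(-6) + 2^(-6)
    = 0.5 + 0.0625 + 0.03125 + 0.03125 + 0.015625 + 0.015625
    = 42/64 = 0.65625
Since 0.65625 <= 1, Kraft's inequality IS satisfied.
A prefix code with these lengths CAN exist.

Kraft sum = 0.65625. Satisfied.


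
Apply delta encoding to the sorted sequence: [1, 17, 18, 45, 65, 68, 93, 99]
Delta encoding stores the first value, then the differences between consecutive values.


First value: 1
Deltas:
  17 - 1 = 16
  18 - 17 = 1
  45 - 18 = 27
  65 - 45 = 20
  68 - 65 = 3
  93 - 68 = 25
  99 - 93 = 6


Delta encoded: [1, 16, 1, 27, 20, 3, 25, 6]


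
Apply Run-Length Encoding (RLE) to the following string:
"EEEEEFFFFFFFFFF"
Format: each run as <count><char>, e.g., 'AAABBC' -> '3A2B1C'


Scanning runs left to right:
  i=0: run of 'E' x 5 -> '5E'
  i=5: run of 'F' x 10 -> '10F'

RLE = 5E10F


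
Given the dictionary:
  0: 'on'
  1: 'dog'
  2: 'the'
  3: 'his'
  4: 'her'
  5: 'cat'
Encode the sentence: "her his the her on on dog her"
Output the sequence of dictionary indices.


Look up each word in the dictionary:
  'her' -> 4
  'his' -> 3
  'the' -> 2
  'her' -> 4
  'on' -> 0
  'on' -> 0
  'dog' -> 1
  'her' -> 4

Encoded: [4, 3, 2, 4, 0, 0, 1, 4]


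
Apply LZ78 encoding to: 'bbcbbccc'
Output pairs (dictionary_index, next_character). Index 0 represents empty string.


LZ78 encoding steps:
Dictionary: {0: ''}
Step 1: w='' (idx 0), next='b' -> output (0, 'b'), add 'b' as idx 1
Step 2: w='b' (idx 1), next='c' -> output (1, 'c'), add 'bc' as idx 2
Step 3: w='b' (idx 1), next='b' -> output (1, 'b'), add 'bb' as idx 3
Step 4: w='' (idx 0), next='c' -> output (0, 'c'), add 'c' as idx 4
Step 5: w='c' (idx 4), next='c' -> output (4, 'c'), add 'cc' as idx 5


Encoded: [(0, 'b'), (1, 'c'), (1, 'b'), (0, 'c'), (4, 'c')]


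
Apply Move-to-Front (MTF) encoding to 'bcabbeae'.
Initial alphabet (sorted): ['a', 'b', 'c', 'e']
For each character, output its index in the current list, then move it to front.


MTF encoding:
'b': index 1 in ['a', 'b', 'c', 'e'] -> ['b', 'a', 'c', 'e']
'c': index 2 in ['b', 'a', 'c', 'e'] -> ['c', 'b', 'a', 'e']
'a': index 2 in ['c', 'b', 'a', 'e'] -> ['a', 'c', 'b', 'e']
'b': index 2 in ['a', 'c', 'b', 'e'] -> ['b', 'a', 'c', 'e']
'b': index 0 in ['b', 'a', 'c', 'e'] -> ['b', 'a', 'c', 'e']
'e': index 3 in ['b', 'a', 'c', 'e'] -> ['e', 'b', 'a', 'c']
'a': index 2 in ['e', 'b', 'a', 'c'] -> ['a', 'e', 'b', 'c']
'e': index 1 in ['a', 'e', 'b', 'c'] -> ['e', 'a', 'b', 'c']


Output: [1, 2, 2, 2, 0, 3, 2, 1]


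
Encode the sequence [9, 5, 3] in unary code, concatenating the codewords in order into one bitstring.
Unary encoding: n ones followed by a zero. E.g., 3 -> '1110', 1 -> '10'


Encode each number as n ones followed by a terminating 0:
  9 -> 1111111110 (10 bits)
  5 -> 111110 (6 bits)
  3 -> 1110 (4 bits)
Total length = 10 + 6 + 4 = 20 bits.

Unary([9, 5, 3]) = 11111111101111101110 (20 bits)


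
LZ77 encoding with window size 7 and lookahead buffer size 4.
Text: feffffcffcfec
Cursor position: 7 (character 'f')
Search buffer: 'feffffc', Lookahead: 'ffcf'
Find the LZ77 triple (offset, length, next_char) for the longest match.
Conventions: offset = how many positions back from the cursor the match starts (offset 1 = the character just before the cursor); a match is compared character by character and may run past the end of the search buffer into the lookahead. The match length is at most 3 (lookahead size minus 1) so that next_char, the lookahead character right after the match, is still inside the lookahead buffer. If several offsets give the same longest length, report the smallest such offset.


Try each offset into the search buffer:
  offset=1 (pos 6, char 'c'): match length 0
  offset=2 (pos 5, char 'f'): match length 1
  offset=3 (pos 4, char 'f'): match length 3
  offset=4 (pos 3, char 'f'): match length 2
  offset=5 (pos 2, char 'f'): match length 2
  offset=6 (pos 1, char 'e'): match length 0
  offset=7 (pos 0, char 'f'): match length 1
Longest match has length 3 at offset 3.
next_char = character at position 7 + 3 = 10 -> 'f'

Best match: offset=3, length=3 (matching 'ffc' starting at position 4)
LZ77 triple: (3, 3, 'f')


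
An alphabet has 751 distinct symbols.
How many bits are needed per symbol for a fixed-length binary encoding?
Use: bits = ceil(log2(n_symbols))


log2(751) = 9.5527
Bracket: 2^9 = 512 < 751 <= 2^10 = 1024
So ceil(log2(751)) = 10

bits = ceil(log2(751)) = ceil(9.5527) = 10 bits


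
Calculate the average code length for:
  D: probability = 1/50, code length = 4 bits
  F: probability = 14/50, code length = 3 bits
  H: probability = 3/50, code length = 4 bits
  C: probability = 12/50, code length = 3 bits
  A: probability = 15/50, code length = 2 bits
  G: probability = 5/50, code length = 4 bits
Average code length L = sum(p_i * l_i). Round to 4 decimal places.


Weighted contributions p_i * l_i:
  D: (1/50) * 4 = 4/50
  F: (14/50) * 3 = 42/50
  H: (3/50) * 4 = 12/50
  C: (12/50) * 3 = 36/50
  A: (15/50) * 2 = 30/50
  G: (5/50) * 4 = 20/50
Sum = (4 + 42 + 12 + 36 + 30 + 20)/50 = 144/50

L = 144/50 = 2.8800 bits/symbol


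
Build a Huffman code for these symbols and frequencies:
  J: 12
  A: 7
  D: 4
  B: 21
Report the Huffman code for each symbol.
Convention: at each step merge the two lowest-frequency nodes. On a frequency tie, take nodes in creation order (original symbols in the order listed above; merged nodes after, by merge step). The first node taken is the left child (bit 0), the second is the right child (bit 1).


Huffman tree construction:
Step 1: Merge D(4) + A(7) = 11
Step 2: Merge (D+A)(11) + J(12) = 23
Step 3: Merge B(21) + ((D+A)+J)(23) = 44
Read each symbol's code off the tree from the root (left child = 0, right child = 1).

Codes:
  J: 11 (length 2)
  A: 101 (length 3)
  D: 100 (length 3)
  B: 0 (length 1)
Average code length: 78/44 = 1.7727 bits/symbol


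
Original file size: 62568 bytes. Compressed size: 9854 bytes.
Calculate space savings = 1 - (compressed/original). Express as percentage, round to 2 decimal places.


ratio = compressed/original = 9854/62568 = 0.157493
savings = 1 - ratio = 1 - 0.157493 = 0.842507
as a percentage: 0.842507 * 100 = 84.25%

Space savings = 1 - 9854/62568 = 84.25%


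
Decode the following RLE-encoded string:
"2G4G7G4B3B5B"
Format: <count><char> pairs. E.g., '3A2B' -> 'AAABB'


Expanding each <count><char> pair:
  2G -> 'GG'
  4G -> 'GGGG'
  7G -> 'GGGGGGG'
  4B -> 'BBBB'
  3B -> 'BBB'
  5B -> 'BBBBB'

Decoded = GGGGGGGGGGGGGBBBBBBBBBBBB


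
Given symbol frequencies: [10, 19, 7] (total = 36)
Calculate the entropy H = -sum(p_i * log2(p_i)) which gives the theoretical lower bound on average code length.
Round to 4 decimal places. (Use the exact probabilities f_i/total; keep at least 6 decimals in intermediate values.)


Per-symbol terms -p_i * log2(p_i) with p_i = f_i/36:
  p = 10/36 = 0.277778: log2(p) = -1.847997, -p*log2(p) = 0.513332
  p = 19/36 = 0.527778: log2(p) = -0.921997, -p*log2(p) = 0.486610
  p = 7/36 = 0.194444: log2(p) = -2.362570, -p*log2(p) = 0.459389
H = 0.513332 + 0.486610 + 0.459389 = 1.459331

H = 1.4593 bits/symbol


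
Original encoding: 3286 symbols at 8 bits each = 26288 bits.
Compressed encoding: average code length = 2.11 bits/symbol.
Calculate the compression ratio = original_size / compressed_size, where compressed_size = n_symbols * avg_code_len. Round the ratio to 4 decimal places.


original_size = n_symbols * orig_bits = 3286 * 8 = 26288 bits
compressed_size = n_symbols * avg_code_len = 3286 * 2.11 = 6933.46 bits
ratio = original_size / compressed_size = 26288 / 6933.46 = 3.7915

Compression ratio = 3.7915


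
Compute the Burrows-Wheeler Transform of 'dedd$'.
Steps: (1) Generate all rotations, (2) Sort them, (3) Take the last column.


Rotations (sorted):
  0: $dedd -> last char: d
  1: d$ded -> last char: d
  2: dd$de -> last char: e
  3: dedd$ -> last char: $
  4: edd$d -> last char: d


BWT = dde$d


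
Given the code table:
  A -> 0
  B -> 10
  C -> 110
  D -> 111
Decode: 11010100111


Decoding:
110 -> C
10 -> B
10 -> B
0 -> A
111 -> D


Result: CBBAD


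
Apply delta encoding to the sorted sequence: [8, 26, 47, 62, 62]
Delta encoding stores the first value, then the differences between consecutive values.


First value: 8
Deltas:
  26 - 8 = 18
  47 - 26 = 21
  62 - 47 = 15
  62 - 62 = 0


Delta encoded: [8, 18, 21, 15, 0]


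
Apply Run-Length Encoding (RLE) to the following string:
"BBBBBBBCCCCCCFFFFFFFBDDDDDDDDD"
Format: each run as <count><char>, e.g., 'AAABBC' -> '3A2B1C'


Scanning runs left to right:
  i=0: run of 'B' x 7 -> '7B'
  i=7: run of 'C' x 6 -> '6C'
  i=13: run of 'F' x 7 -> '7F'
  i=20: run of 'B' x 1 -> '1B'
  i=21: run of 'D' x 9 -> '9D'

RLE = 7B6C7F1B9D


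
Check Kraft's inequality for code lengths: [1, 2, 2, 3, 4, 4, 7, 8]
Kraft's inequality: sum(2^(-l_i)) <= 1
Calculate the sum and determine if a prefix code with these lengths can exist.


Sum = 2^(-1) + 2^(-2) + 2^(-2) + 2^(-3) + 2^(-4) + 2^(-4) + 2^(-7) + 2^(-8)
    = 0.5 + 0.25 + 0.25 + 0.125 + 0.0625 + 0.0625 + 0.0078125 + 0.00390625
    = 323/256 = 1.26171875
Since 1.26171875 > 1, Kraft's inequality is NOT satisfied.
A prefix code with these lengths CANNOT exist.

Kraft sum = 1.26171875. Not satisfied.


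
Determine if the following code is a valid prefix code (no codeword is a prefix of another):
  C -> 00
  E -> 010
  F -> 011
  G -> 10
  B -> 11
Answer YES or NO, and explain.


Checking each pair (does one codeword prefix another?):
  C='00' vs E='010': no prefix
  C='00' vs F='011': no prefix
  C='00' vs G='10': no prefix
  C='00' vs B='11': no prefix
  E='010' vs C='00': no prefix
  E='010' vs F='011': no prefix
  E='010' vs G='10': no prefix
  E='010' vs B='11': no prefix
  F='011' vs C='00': no prefix
  F='011' vs E='010': no prefix
  F='011' vs G='10': no prefix
  F='011' vs B='11': no prefix
  G='10' vs C='00': no prefix
  G='10' vs E='010': no prefix
  G='10' vs F='011': no prefix
  G='10' vs B='11': no prefix
  B='11' vs C='00': no prefix
  B='11' vs E='010': no prefix
  B='11' vs F='011': no prefix
  B='11' vs G='10': no prefix
No violation found over all pairs.

YES -- this is a valid prefix code. No codeword is a prefix of any other codeword.


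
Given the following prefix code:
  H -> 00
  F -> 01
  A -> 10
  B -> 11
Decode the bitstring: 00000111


Decoding step by step:
Bits 00 -> H
Bits 00 -> H
Bits 01 -> F
Bits 11 -> B


Decoded message: HHFB


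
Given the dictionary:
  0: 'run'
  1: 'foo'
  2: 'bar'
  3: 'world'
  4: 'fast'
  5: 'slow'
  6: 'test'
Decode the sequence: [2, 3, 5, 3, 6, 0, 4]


Look up each index in the dictionary:
  2 -> 'bar'
  3 -> 'world'
  5 -> 'slow'
  3 -> 'world'
  6 -> 'test'
  0 -> 'run'
  4 -> 'fast'

Decoded: "bar world slow world test run fast"


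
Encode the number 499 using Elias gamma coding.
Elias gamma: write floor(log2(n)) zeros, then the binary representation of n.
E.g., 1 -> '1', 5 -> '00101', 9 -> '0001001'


num_bits = floor(log2(499)) + 1 = 9
leading_zeros = num_bits - 1 = 8
binary(499) = 111110011

Elias gamma(499) = '00000000' + '111110011' = 00000000111110011 (17 bits)


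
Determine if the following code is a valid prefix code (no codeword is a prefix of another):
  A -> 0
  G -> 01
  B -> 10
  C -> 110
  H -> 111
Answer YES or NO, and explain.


Checking each pair (does one codeword prefix another?):
  A='0' vs G='01': prefix -- VIOLATION

NO -- this is NOT a valid prefix code. A (0) is a prefix of G (01).


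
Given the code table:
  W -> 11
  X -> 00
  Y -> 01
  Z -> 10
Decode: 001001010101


Decoding:
00 -> X
10 -> Z
01 -> Y
01 -> Y
01 -> Y
01 -> Y


Result: XZYYYY


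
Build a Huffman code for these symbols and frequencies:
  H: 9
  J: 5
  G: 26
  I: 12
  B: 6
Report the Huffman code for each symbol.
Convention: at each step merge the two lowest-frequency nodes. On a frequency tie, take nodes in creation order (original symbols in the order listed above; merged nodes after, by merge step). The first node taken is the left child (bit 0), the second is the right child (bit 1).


Huffman tree construction:
Step 1: Merge J(5) + B(6) = 11
Step 2: Merge H(9) + (J+B)(11) = 20
Step 3: Merge I(12) + (H+(J+B))(20) = 32
Step 4: Merge G(26) + (I+(H+(J+B)))(32) = 58
Read each symbol's code off the tree from the root (left child = 0, right child = 1).

Codes:
  H: 110 (length 3)
  J: 1110 (length 4)
  G: 0 (length 1)
  I: 10 (length 2)
  B: 1111 (length 4)
Average code length: 121/58 = 2.0862 bits/symbol


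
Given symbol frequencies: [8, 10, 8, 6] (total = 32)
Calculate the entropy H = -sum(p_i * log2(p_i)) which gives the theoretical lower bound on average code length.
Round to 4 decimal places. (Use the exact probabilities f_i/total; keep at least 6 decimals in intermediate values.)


Per-symbol terms -p_i * log2(p_i) with p_i = f_i/32:
  p = 8/32 = 0.250000: log2(p) = -2.000000, -p*log2(p) = 0.500000
  p = 10/32 = 0.312500: log2(p) = -1.678072, -p*log2(p) = 0.524397
  p = 8/32 = 0.250000: log2(p) = -2.000000, -p*log2(p) = 0.500000
  p = 6/32 = 0.187500: log2(p) = -2.415037, -p*log2(p) = 0.452820
H = 0.500000 + 0.524397 + 0.500000 + 0.452820 = 1.977217

H = 1.9772 bits/symbol


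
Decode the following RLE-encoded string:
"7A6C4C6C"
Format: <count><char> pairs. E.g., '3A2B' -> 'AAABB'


Expanding each <count><char> pair:
  7A -> 'AAAAAAA'
  6C -> 'CCCCCC'
  4C -> 'CCCC'
  6C -> 'CCCCCC'

Decoded = AAAAAAACCCCCCCCCCCCCCCC


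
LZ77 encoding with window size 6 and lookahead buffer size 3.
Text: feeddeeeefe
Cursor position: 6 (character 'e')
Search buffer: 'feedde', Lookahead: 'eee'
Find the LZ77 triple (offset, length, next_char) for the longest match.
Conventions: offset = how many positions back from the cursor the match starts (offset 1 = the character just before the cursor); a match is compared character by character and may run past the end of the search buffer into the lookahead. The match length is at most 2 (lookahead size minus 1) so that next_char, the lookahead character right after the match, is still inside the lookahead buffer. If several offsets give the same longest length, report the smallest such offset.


Try each offset into the search buffer:
  offset=1 (pos 5, char 'e'): match length 2
  offset=2 (pos 4, char 'd'): match length 0
  offset=3 (pos 3, char 'd'): match length 0
  offset=4 (pos 2, char 'e'): match length 1
  offset=5 (pos 1, char 'e'): match length 2
  offset=6 (pos 0, char 'f'): match length 0
Longest match has length 2, found at offsets 1, 5; take the smallest, offset 1.
next_char = character at position 6 + 2 = 8 -> 'e'

Best match: offset=1, length=2 (matching 'ee' starting at position 5)
LZ77 triple: (1, 2, 'e')


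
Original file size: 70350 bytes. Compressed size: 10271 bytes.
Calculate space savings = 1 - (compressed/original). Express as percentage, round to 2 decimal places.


ratio = compressed/original = 10271/70350 = 0.145999
savings = 1 - ratio = 1 - 0.145999 = 0.854001
as a percentage: 0.854001 * 100 = 85.4%

Space savings = 1 - 10271/70350 = 85.4%


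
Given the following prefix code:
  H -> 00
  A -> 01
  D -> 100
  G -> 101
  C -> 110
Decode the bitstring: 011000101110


Decoding step by step:
Bits 01 -> A
Bits 100 -> D
Bits 01 -> A
Bits 01 -> A
Bits 110 -> C


Decoded message: ADAAC


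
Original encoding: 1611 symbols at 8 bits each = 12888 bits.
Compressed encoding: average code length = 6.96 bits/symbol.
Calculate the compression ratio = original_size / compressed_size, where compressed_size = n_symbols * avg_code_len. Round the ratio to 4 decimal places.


original_size = n_symbols * orig_bits = 1611 * 8 = 12888 bits
compressed_size = n_symbols * avg_code_len = 1611 * 6.96 = 11212.56 bits
ratio = original_size / compressed_size = 12888 / 11212.56 = 1.1494

Compression ratio = 1.1494


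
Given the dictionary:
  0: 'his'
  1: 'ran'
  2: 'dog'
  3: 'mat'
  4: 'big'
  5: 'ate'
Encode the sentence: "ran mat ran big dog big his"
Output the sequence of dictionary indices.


Look up each word in the dictionary:
  'ran' -> 1
  'mat' -> 3
  'ran' -> 1
  'big' -> 4
  'dog' -> 2
  'big' -> 4
  'his' -> 0

Encoded: [1, 3, 1, 4, 2, 4, 0]


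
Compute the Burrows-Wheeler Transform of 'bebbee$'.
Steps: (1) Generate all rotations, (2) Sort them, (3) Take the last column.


Rotations (sorted):
  0: $bebbee -> last char: e
  1: bbee$be -> last char: e
  2: bebbee$ -> last char: $
  3: bee$beb -> last char: b
  4: e$bebbe -> last char: e
  5: ebbee$b -> last char: b
  6: ee$bebb -> last char: b


BWT = ee$bebb


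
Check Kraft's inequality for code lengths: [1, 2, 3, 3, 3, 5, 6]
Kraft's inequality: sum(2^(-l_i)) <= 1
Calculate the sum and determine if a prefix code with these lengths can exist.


Sum = 2^(-1) + 2^(-2) + 2^(-3) + 2^(-3) + 2^(-3) + 2^(-5) + 2^(-6)
    = 0.5 + 0.25 + 0.125 + 0.125 + 0.125 + 0.03125 + 0.015625
    = 75/64 = 1.171875
Since 1.171875 > 1, Kraft's inequality is NOT satisfied.
A prefix code with these lengths CANNOT exist.

Kraft sum = 1.171875. Not satisfied.


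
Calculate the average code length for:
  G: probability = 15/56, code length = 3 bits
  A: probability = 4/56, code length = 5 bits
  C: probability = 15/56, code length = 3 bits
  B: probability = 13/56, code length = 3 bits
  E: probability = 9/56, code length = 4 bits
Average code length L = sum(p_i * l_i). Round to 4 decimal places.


Weighted contributions p_i * l_i:
  G: (15/56) * 3 = 45/56
  A: (4/56) * 5 = 20/56
  C: (15/56) * 3 = 45/56
  B: (13/56) * 3 = 39/56
  E: (9/56) * 4 = 36/56
Sum = (45 + 20 + 45 + 39 + 36)/56 = 185/56

L = 185/56 = 3.3036 bits/symbol


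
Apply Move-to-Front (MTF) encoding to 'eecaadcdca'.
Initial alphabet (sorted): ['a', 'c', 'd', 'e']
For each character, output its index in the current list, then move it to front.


MTF encoding:
'e': index 3 in ['a', 'c', 'd', 'e'] -> ['e', 'a', 'c', 'd']
'e': index 0 in ['e', 'a', 'c', 'd'] -> ['e', 'a', 'c', 'd']
'c': index 2 in ['e', 'a', 'c', 'd'] -> ['c', 'e', 'a', 'd']
'a': index 2 in ['c', 'e', 'a', 'd'] -> ['a', 'c', 'e', 'd']
'a': index 0 in ['a', 'c', 'e', 'd'] -> ['a', 'c', 'e', 'd']
'd': index 3 in ['a', 'c', 'e', 'd'] -> ['d', 'a', 'c', 'e']
'c': index 2 in ['d', 'a', 'c', 'e'] -> ['c', 'd', 'a', 'e']
'd': index 1 in ['c', 'd', 'a', 'e'] -> ['d', 'c', 'a', 'e']
'c': index 1 in ['d', 'c', 'a', 'e'] -> ['c', 'd', 'a', 'e']
'a': index 2 in ['c', 'd', 'a', 'e'] -> ['a', 'c', 'd', 'e']


Output: [3, 0, 2, 2, 0, 3, 2, 1, 1, 2]


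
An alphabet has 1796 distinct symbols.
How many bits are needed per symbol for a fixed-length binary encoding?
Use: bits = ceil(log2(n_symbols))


log2(1796) = 10.8106
Bracket: 2^10 = 1024 < 1796 <= 2^11 = 2048
So ceil(log2(1796)) = 11

bits = ceil(log2(1796)) = ceil(10.8106) = 11 bits


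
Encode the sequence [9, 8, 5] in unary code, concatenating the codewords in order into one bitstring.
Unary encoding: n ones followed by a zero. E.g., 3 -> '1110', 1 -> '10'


Encode each number as n ones followed by a terminating 0:
  9 -> 1111111110 (10 bits)
  8 -> 111111110 (9 bits)
  5 -> 111110 (6 bits)
Total length = 10 + 9 + 6 = 25 bits.

Unary([9, 8, 5]) = 1111111110111111110111110 (25 bits)


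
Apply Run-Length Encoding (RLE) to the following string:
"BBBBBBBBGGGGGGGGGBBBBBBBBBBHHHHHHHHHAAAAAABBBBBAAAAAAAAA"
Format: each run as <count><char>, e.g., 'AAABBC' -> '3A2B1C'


Scanning runs left to right:
  i=0: run of 'B' x 8 -> '8B'
  i=8: run of 'G' x 9 -> '9G'
  i=17: run of 'B' x 10 -> '10B'
  i=27: run of 'H' x 9 -> '9H'
  i=36: run of 'A' x 6 -> '6A'
  i=42: run of 'B' x 5 -> '5B'
  i=47: run of 'A' x 9 -> '9A'

RLE = 8B9G10B9H6A5B9A


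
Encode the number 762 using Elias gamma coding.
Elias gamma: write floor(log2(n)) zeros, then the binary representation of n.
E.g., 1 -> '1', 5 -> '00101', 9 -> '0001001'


num_bits = floor(log2(762)) + 1 = 10
leading_zeros = num_bits - 1 = 9
binary(762) = 1011111010

Elias gamma(762) = '000000000' + '1011111010' = 0000000001011111010 (19 bits)


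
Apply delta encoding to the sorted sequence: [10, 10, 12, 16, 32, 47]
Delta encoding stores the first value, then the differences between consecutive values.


First value: 10
Deltas:
  10 - 10 = 0
  12 - 10 = 2
  16 - 12 = 4
  32 - 16 = 16
  47 - 32 = 15


Delta encoded: [10, 0, 2, 4, 16, 15]


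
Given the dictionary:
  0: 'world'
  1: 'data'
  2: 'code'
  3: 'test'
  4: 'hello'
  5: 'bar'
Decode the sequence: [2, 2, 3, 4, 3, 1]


Look up each index in the dictionary:
  2 -> 'code'
  2 -> 'code'
  3 -> 'test'
  4 -> 'hello'
  3 -> 'test'
  1 -> 'data'

Decoded: "code code test hello test data"


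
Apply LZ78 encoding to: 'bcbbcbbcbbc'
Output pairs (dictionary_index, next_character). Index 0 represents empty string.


LZ78 encoding steps:
Dictionary: {0: ''}
Step 1: w='' (idx 0), next='b' -> output (0, 'b'), add 'b' as idx 1
Step 2: w='' (idx 0), next='c' -> output (0, 'c'), add 'c' as idx 2
Step 3: w='b' (idx 1), next='b' -> output (1, 'b'), add 'bb' as idx 3
Step 4: w='c' (idx 2), next='b' -> output (2, 'b'), add 'cb' as idx 4
Step 5: w='b' (idx 1), next='c' -> output (1, 'c'), add 'bc' as idx 5
Step 6: w='bb' (idx 3), next='c' -> output (3, 'c'), add 'bbc' as idx 6


Encoded: [(0, 'b'), (0, 'c'), (1, 'b'), (2, 'b'), (1, 'c'), (3, 'c')]


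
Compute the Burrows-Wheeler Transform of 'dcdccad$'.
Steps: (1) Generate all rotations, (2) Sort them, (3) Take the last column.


Rotations (sorted):
  0: $dcdccad -> last char: d
  1: ad$dcdcc -> last char: c
  2: cad$dcdc -> last char: c
  3: ccad$dcd -> last char: d
  4: cdccad$d -> last char: d
  5: d$dcdcca -> last char: a
  6: dccad$dc -> last char: c
  7: dcdccad$ -> last char: $


BWT = dccddac$


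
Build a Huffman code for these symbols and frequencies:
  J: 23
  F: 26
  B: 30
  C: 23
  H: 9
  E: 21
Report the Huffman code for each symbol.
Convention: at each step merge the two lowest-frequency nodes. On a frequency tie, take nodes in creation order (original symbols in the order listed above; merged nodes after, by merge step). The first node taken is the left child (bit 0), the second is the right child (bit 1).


Huffman tree construction:
Step 1: Merge H(9) + E(21) = 30
Step 2: Merge J(23) + C(23) = 46
Step 3: Merge F(26) + B(30) = 56
Step 4: Merge (H+E)(30) + (J+C)(46) = 76
Step 5: Merge (F+B)(56) + ((H+E)+(J+C))(76) = 132
Read each symbol's code off the tree from the root (left child = 0, right child = 1).

Codes:
  J: 110 (length 3)
  F: 00 (length 2)
  B: 01 (length 2)
  C: 111 (length 3)
  H: 100 (length 3)
  E: 101 (length 3)
Average code length: 340/132 = 2.5758 bits/symbol


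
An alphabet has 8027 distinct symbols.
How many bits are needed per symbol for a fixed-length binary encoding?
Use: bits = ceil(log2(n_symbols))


log2(8027) = 12.9706
Bracket: 2^12 = 4096 < 8027 <= 2^13 = 8192
So ceil(log2(8027)) = 13

bits = ceil(log2(8027)) = ceil(12.9706) = 13 bits


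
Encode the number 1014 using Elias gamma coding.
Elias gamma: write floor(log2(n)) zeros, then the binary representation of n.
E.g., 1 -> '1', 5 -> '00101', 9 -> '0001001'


num_bits = floor(log2(1014)) + 1 = 10
leading_zeros = num_bits - 1 = 9
binary(1014) = 1111110110

Elias gamma(1014) = '000000000' + '1111110110' = 0000000001111110110 (19 bits)


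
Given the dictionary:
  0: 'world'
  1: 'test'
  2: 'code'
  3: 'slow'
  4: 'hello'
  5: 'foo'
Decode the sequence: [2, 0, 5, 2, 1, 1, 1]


Look up each index in the dictionary:
  2 -> 'code'
  0 -> 'world'
  5 -> 'foo'
  2 -> 'code'
  1 -> 'test'
  1 -> 'test'
  1 -> 'test'

Decoded: "code world foo code test test test"


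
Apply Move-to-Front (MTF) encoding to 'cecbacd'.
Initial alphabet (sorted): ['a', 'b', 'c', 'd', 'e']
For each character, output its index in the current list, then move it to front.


MTF encoding:
'c': index 2 in ['a', 'b', 'c', 'd', 'e'] -> ['c', 'a', 'b', 'd', 'e']
'e': index 4 in ['c', 'a', 'b', 'd', 'e'] -> ['e', 'c', 'a', 'b', 'd']
'c': index 1 in ['e', 'c', 'a', 'b', 'd'] -> ['c', 'e', 'a', 'b', 'd']
'b': index 3 in ['c', 'e', 'a', 'b', 'd'] -> ['b', 'c', 'e', 'a', 'd']
'a': index 3 in ['b', 'c', 'e', 'a', 'd'] -> ['a', 'b', 'c', 'e', 'd']
'c': index 2 in ['a', 'b', 'c', 'e', 'd'] -> ['c', 'a', 'b', 'e', 'd']
'd': index 4 in ['c', 'a', 'b', 'e', 'd'] -> ['d', 'c', 'a', 'b', 'e']


Output: [2, 4, 1, 3, 3, 2, 4]
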